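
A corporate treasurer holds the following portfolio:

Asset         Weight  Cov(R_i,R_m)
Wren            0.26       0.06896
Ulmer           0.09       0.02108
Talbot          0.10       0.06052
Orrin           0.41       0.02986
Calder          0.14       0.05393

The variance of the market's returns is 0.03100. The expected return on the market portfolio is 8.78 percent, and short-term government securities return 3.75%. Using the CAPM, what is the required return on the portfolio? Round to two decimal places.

β_Wren = 0.06896 / 0.03100 = 2.2245
β_Ulmer = 0.02108 / 0.03100 = 0.6800
β_Talbot = 0.06052 / 0.03100 = 1.9523
β_Orrin = 0.02986 / 0.03100 = 0.9632
β_Calder = 0.05393 / 0.03100 = 1.7397
β_P = Σ w_i β_i = 0.26×2.2245 + 0.09×0.6800 + 0.10×1.9523 + 0.41×0.9632 + 0.14×1.7397 = 1.4733
MRP = 8.78% − 3.75% = 5.03%
E(R_P) = R_f + β_P × MRP = 3.75% + 1.4733 × 5.03% = 11.16%

11.16%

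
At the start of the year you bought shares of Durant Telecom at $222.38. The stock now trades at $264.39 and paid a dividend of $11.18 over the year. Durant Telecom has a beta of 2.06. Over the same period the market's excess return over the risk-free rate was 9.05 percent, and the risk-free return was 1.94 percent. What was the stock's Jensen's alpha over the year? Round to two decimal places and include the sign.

Realised HPR = (P1 + D1 − P0) / P0 = (264.39 + 11.18 − 222.38) / 222.38 = 53.19 / 222.38 = 23.9185%
CAPM required = R_f + β·MRP = 1.94% + 2.06 × 9.05% = 20.5830%
α = realised − required = 23.9185% − 20.5830% = +3.34%

+3.34%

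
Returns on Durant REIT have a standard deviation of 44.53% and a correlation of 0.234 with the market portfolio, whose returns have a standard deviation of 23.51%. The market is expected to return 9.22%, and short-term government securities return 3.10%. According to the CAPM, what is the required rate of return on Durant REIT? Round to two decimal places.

5.81%

β = ρ × σ_i / σ_m = 0.234 × 44.53% / 23.51% = 0.4432
MRP = 9.22% − 3.10% = 6.12%
E(R) = 3.10% + 0.4432 × 6.12% = 5.81%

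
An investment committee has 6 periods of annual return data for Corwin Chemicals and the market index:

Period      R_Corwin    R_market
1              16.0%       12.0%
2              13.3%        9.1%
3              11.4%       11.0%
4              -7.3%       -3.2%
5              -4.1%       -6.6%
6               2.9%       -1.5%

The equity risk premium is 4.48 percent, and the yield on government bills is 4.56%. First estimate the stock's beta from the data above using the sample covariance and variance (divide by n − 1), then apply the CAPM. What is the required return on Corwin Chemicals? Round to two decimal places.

9.60%

Mean R_i = (16.0 + 13.3 + 11.4 − 7.3 − 4.1 + 2.9) / 6 = 5.3667%
Mean R_m = (12.0 + 9.1 + 11.0 − 3.2 − 6.6 − 1.5) / 6 = 3.4667%
Σ(R_i − R̄_i)(R_m − R̄_m) = 372.8733  ⇒  Cov = 372.8733 / 5 = 74.5747
Σ(R_m − R̄_m)² = 331.7533  ⇒  Var(R_m) = 331.7533 / 5 = 66.3507
β = Cov / Var(R_m) = 74.5747 / 66.3507 = 1.1239
E(R) = R_f + β × MRP = 4.56% + 1.1239 × 4.48% = 9.60%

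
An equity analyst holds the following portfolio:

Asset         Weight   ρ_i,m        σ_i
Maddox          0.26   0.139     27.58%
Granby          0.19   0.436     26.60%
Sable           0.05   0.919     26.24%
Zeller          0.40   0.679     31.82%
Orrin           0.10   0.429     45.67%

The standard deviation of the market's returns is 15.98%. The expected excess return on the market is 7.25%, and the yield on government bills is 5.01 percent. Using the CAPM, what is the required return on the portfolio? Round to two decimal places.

β_Maddox = 0.139 × 27.58% / 15.98% = 0.2399
β_Granby = 0.436 × 26.60% / 15.98% = 0.7258
β_Sable = 0.919 × 26.24% / 15.98% = 1.5090
β_Zeller = 0.679 × 31.82% / 15.98% = 1.3521
β_Orrin = 0.429 × 45.67% / 15.98% = 1.2261
β_P = Σ w_i β_i = 0.26×0.2399 + 0.19×0.7258 + 0.05×1.5090 + 0.40×1.3521 + 0.10×1.2261 = 0.9392
E(R_P) = R_f + β_P × MRP = 5.01% + 0.9392 × 7.25% = 11.82%

11.82%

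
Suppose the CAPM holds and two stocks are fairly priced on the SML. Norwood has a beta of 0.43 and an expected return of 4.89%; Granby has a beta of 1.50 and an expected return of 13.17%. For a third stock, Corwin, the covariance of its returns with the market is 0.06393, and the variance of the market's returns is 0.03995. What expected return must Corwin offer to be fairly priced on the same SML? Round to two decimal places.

MRP = (13.17% − 4.89%) / (1.50 − 0.43) = 7.7383%
R_f = 4.89% − 0.43 × 7.7383% = 1.5625%
β_Corwin = Cov / Var(R_m) = 0.06393 / 0.03995 = 1.6003
E(R_Corwin) = R_f + β × MRP = 1.5625% + 1.6003 × 7.7383% = 13.95%

13.95%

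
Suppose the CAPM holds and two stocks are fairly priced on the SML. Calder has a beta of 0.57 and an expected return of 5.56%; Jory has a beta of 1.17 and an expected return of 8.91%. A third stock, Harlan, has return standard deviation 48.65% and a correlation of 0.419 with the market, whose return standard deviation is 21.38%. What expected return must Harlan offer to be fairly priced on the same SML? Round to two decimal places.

7.70%

MRP = (8.91% − 5.56%) / (1.17 − 0.57) = 5.5833%
R_f = 5.56% − 0.57 × 5.5833% = 2.3775%
β_Harlan = ρ·σ_i/σ_m = 0.419 × 48.65 / 21.38 = 0.9534
E(R_Harlan) = R_f + β × MRP = 2.3775% + 0.9534 × 5.5833% = 7.70%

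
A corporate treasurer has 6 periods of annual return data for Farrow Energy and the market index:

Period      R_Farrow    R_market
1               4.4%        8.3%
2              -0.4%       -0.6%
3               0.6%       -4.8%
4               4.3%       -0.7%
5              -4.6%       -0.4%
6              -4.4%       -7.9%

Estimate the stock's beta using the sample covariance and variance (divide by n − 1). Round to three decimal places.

Mean R_i = (4.4 − 0.4 + 0.6 + 4.3 − 4.6 − 4.4) / 6 = -0.0167%
Mean R_m = (8.3 − 0.6 − 4.8 − 0.7 − 0.4 − 7.9) / 6 = -1.0167%
Σ(R_i − R̄_i)(R_m − R̄_m) = 67.3683  ⇒  Cov = 67.3683 / 5 = 13.4737
Σ(R_m − R̄_m)² = 149.1483  ⇒  Var(R_m) = 149.1483 / 5 = 29.8297
β = Cov / Var(R_m) = 13.4737 / 29.8297 = 0.4517

0.452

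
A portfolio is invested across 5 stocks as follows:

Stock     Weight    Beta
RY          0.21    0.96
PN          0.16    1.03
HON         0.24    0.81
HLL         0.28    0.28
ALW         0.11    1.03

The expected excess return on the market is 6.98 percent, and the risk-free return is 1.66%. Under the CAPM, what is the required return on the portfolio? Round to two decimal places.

6.91%

β_P = Σ w_i β_i = 0.21×0.96 + 0.16×1.03 + 0.24×0.81 + 0.28×0.28 + 0.11×1.03 = 0.7525
E(R_P) = R_f + β_P × MRP = 1.66% + 0.7525 × 6.98% = 6.91%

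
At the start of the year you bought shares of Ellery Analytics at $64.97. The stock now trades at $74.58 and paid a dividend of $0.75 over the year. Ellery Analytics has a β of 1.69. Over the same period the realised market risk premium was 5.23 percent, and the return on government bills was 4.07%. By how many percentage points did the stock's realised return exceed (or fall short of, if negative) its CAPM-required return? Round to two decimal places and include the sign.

Realised HPR = (P1 + D1 − P0) / P0 = (74.58 + 0.75 − 64.97) / 64.97 = 10.36 / 64.97 = 15.9458%
CAPM required = R_f + β·MRP = 4.07% + 1.69 × 5.23% = 12.9087%
α = realised − required = 15.9458% − 12.9087% = +3.04%

+3.04%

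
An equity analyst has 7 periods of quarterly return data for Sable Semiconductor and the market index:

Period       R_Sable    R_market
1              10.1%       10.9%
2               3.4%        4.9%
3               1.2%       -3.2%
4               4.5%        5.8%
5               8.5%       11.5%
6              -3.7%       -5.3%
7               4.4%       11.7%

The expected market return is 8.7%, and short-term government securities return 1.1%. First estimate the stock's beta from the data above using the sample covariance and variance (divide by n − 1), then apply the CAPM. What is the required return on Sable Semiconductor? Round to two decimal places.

Mean R_i = (10.1 + 3.4 + 1.2 + 4.5 + 8.5 − 3.7 + 4.4) / 7 = 4.0571%
Mean R_m = (10.9 + 4.9 − 3.2 + 5.8 + 11.5 − 5.3 + 11.7) / 7 = 5.1857%
Σ(R_i − R̄_i)(R_m − R̄_m) = 170.5757  ⇒  Cov = 170.5757 / 6 = 28.4293
Σ(R_m − R̄_m)² = 295.6886  ⇒  Var(R_m) = 295.6886 / 6 = 49.2814
β = Cov / Var(R_m) = 28.4293 / 49.2814 = 0.5769
MRP = 8.7% − 1.1% = 7.60%
E(R) = R_f + β × MRP = 1.1% + 0.5769 × 7.6% = 5.48%

5.48%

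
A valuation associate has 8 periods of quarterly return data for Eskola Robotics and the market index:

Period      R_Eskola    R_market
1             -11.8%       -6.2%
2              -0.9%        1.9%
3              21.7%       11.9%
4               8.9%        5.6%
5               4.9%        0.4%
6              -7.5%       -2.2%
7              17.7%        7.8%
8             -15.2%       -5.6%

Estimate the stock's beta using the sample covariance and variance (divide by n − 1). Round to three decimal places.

2.044

Mean R_i = (-11.8 − 0.9 + 21.7 + 8.9 + 4.9 − 7.5 + 17.7 − 15.2) / 8 = 2.2250%
Mean R_m = (-6.2 + 1.9 + 11.9 + 5.6 + 0.4 − 2.2 + 7.8 − 5.6) / 8 = 1.7000%
Σ(R_i − R̄_i)(R_m − R̄_m) = 590.9000  ⇒  Cov = 590.9000 / 7 = 84.4143
Σ(R_m − R̄_m)² = 289.1000  ⇒  Var(R_m) = 289.1000 / 7 = 41.3000
β = Cov / Var(R_m) = 84.4143 / 41.3000 = 2.0439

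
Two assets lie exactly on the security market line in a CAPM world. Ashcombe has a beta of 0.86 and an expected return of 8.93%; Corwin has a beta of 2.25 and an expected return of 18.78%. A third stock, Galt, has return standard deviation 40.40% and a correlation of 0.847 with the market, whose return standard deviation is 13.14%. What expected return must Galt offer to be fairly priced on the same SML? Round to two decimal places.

MRP = (18.78% − 8.93%) / (2.25 − 0.86) = 7.0863%
R_f = 8.93% − 0.86 × 7.0863% = 2.8358%
β_Galt = ρ·σ_i/σ_m = 0.847 × 40.40 / 13.14 = 2.6042
E(R_Galt) = R_f + β × MRP = 2.8358% + 2.6042 × 7.0863% = 21.29%

21.29%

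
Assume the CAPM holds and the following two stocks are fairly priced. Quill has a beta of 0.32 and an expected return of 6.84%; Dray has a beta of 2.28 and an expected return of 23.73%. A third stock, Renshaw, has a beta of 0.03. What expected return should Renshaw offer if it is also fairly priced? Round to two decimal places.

MRP (SML slope) = (23.73% − 6.84%) / (2.28 − 0.32) = 16.89% / 1.96 = 8.6173%
R_f (intercept) = 6.84% − 0.32 × 8.6173% = 4.0825%
E(R_Renshaw) = R_f + β × MRP = 4.0825% + 0.03 × 8.6173% = 4.34%

4.34%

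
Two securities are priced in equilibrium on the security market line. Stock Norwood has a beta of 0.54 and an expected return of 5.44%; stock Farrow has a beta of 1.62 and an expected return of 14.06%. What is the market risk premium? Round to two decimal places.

7.98%

Both satisfy E(R) = R_f + β·MRP, so the slope of the SML is
MRP = (14.06% − 5.44%) / (1.62 − 0.54) = 8.62% / 1.08 = 7.9815%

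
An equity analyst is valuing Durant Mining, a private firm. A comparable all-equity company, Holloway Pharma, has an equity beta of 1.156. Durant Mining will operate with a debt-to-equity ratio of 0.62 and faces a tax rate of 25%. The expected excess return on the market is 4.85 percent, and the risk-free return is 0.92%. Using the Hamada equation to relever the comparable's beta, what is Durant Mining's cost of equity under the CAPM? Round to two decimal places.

9.13%

β_L = β_U × [1 + (1 − t)(D/E)] = 1.156 × [1 + (1 − 0.25) × 0.62]
    = 1.156 × [1 + 0.75 × 0.62] = 1.156 × 1.4650 = 1.6935
E(R) = R_f + β_L × MRP = 0.92% + 1.6935 × 4.85% = 9.13%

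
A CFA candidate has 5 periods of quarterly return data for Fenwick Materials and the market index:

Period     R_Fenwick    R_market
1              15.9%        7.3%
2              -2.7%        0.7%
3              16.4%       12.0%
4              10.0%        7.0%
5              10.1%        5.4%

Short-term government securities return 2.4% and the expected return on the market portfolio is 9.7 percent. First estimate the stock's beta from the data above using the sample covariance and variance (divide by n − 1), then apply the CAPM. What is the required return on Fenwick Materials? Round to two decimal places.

Mean R_i = (15.9 − 2.7 + 16.4 + 10.0 + 10.1) / 5 = 9.9400%
Mean R_m = (7.3 + 0.7 + 12.0 + 7.0 + 5.4) / 5 = 6.4800%
Σ(R_i − R̄_i)(R_m − R̄_m) = 113.4640  ⇒  Cov = 113.4640 / 4 = 28.3660
Σ(R_m − R̄_m)² = 65.9880  ⇒  Var(R_m) = 65.9880 / 4 = 16.4970
β = Cov / Var(R_m) = 28.3660 / 16.4970 = 1.7195
MRP = 9.7% − 2.4% = 7.30%
E(R) = R_f + β × MRP = 2.4% + 1.7195 × 7.3% = 14.95%

14.95%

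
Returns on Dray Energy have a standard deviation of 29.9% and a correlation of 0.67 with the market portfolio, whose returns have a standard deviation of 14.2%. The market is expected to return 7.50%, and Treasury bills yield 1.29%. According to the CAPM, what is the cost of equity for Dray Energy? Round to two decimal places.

β = ρ × σ_i / σ_m = 0.67 × 29.9% / 14.2% = 1.4108
MRP = 7.50% − 1.29% = 6.21%
E(R) = 1.29% + 1.4108 × 6.21% = 10.05%

10.05%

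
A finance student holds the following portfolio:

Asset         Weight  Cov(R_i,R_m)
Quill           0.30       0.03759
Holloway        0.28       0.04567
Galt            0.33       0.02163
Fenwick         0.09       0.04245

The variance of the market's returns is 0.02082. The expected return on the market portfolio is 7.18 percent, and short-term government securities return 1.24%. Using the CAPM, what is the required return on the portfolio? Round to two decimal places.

β_Quill = 0.03759 / 0.02082 = 1.8055
β_Holloway = 0.04567 / 0.02082 = 2.1936
β_Galt = 0.02163 / 0.02082 = 1.0389
β_Fenwick = 0.04245 / 0.02082 = 2.0389
β_P = Σ w_i β_i = 0.30×1.8055 + 0.28×2.1936 + 0.33×1.0389 + 0.09×2.0389 = 1.6822
MRP = 7.18% − 1.24% = 5.94%
E(R_P) = R_f + β_P × MRP = 1.24% + 1.6822 × 5.94% = 11.23%

11.23%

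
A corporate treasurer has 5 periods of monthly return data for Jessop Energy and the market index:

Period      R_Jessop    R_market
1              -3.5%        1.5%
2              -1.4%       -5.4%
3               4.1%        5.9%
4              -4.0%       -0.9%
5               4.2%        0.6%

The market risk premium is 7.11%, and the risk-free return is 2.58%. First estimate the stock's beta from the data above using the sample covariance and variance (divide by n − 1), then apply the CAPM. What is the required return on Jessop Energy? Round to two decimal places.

6.07%

Mean R_i = (-3.5 − 1.4 + 4.1 − 4.0 + 4.2) / 5 = -0.1200%
Mean R_m = (1.5 − 5.4 + 5.9 − 0.9 + 0.6) / 5 = 0.3400%
Σ(R_i − R̄_i)(R_m − R̄_m) = 32.8240  ⇒  Cov = 32.8240 / 4 = 8.2060
Σ(R_m − R̄_m)² = 66.8120  ⇒  Var(R_m) = 66.8120 / 4 = 16.7030
β = Cov / Var(R_m) = 8.2060 / 16.7030 = 0.4913
E(R) = R_f + β × MRP = 2.58% + 0.4913 × 7.11% = 6.07%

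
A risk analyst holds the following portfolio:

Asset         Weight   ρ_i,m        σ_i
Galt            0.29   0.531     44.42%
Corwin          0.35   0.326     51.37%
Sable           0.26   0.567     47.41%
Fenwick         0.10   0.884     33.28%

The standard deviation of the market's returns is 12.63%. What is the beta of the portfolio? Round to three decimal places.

1.792

β_Galt = 0.531 × 44.42% / 12.63% = 1.8675
β_Corwin = 0.326 × 51.37% / 12.63% = 1.3259
β_Sable = 0.567 × 47.41% / 12.63% = 2.1284
β_Fenwick = 0.884 × 33.28% / 12.63% = 2.3293
β_P = Σ w_i β_i = 0.29×1.8675 + 0.35×1.3259 + 0.26×2.1284 + 0.10×2.3293 = 1.7920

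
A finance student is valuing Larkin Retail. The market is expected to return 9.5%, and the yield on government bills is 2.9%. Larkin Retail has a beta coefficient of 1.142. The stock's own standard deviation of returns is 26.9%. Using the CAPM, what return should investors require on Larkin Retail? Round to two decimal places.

Market risk premium = E(R_m) − R_f = 9.5% − 2.9% = 6.60%
E(R) = R_f + β × MRP = 2.9% + 1.142 × 6.6% = 10.44%

10.44%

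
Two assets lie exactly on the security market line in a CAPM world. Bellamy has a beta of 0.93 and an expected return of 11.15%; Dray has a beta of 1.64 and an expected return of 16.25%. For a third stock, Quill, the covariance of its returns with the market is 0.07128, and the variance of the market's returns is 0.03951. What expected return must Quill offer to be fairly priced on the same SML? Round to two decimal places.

MRP = (16.25% − 11.15%) / (1.64 − 0.93) = 7.1831%
R_f = 11.15% − 0.93 × 7.1831% = 4.4697%
β_Quill = Cov / Var(R_m) = 0.07128 / 0.03951 = 1.8041
E(R_Quill) = R_f + β × MRP = 4.4697% + 1.8041 × 7.1831% = 17.43%

17.43%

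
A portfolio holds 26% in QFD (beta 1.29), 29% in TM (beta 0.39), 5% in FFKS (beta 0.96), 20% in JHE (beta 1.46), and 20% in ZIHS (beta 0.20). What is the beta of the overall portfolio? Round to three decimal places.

β_P = Σ w_i β_i = 0.26×1.29 + 0.29×0.39 + 0.05×0.96 + 0.20×1.46 + 0.20×0.20 = 0.8285

0.829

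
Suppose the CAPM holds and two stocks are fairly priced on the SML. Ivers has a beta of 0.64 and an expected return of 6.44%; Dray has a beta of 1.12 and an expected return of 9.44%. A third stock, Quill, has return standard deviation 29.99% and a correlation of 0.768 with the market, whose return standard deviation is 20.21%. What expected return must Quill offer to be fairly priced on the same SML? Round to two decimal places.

9.56%

MRP = (9.44% − 6.44%) / (1.12 − 0.64) = 6.2500%
R_f = 6.44% − 0.64 × 6.2500% = 2.4400%
β_Quill = ρ·σ_i/σ_m = 0.768 × 29.99 / 20.21 = 1.1396
E(R_Quill) = R_f + β × MRP = 2.4400% + 1.1396 × 6.2500% = 9.56%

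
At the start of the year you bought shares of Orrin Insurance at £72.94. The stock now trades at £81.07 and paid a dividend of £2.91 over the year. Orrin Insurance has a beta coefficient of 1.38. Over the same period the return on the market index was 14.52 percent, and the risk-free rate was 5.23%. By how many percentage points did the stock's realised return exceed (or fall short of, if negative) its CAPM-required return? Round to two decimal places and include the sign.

Realised HPR = (P1 + D1 − P0) / P0 = (81.07 + 2.91 − 72.94) / 72.94 = 11.04 / 72.94 = 15.1357%
MRP = 14.52% − 5.23% = 9.29%
CAPM required = R_f + β·MRP = 5.23% + 1.38 × 9.29% = 18.0502%
α = realised − required = 15.1357% − 18.0502% = -2.91%

-2.91%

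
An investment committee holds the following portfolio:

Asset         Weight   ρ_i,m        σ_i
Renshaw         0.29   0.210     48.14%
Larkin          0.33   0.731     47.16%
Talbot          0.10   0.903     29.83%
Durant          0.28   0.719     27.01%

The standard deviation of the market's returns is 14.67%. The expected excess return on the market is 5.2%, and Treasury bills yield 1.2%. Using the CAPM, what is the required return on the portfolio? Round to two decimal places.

β_Renshaw = 0.210 × 48.14% / 14.67% = 0.6891
β_Larkin = 0.731 × 47.16% / 14.67% = 2.3500
β_Talbot = 0.903 × 29.83% / 14.67% = 1.8362
β_Durant = 0.719 × 27.01% / 14.67% = 1.3238
β_P = Σ w_i β_i = 0.29×0.6891 + 0.33×2.3500 + 0.10×1.8362 + 0.28×1.3238 = 1.5296
E(R_P) = R_f + β_P × MRP = 1.2% + 1.5296 × 5.2% = 9.15%

9.15%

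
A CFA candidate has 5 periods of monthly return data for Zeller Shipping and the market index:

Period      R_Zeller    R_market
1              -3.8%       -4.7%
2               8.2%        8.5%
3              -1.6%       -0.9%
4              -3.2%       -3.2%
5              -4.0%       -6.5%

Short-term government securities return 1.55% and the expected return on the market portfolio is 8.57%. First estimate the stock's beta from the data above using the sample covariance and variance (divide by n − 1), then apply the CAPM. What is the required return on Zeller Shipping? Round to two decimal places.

Mean R_i = (-3.8 + 8.2 − 1.6 − 3.2 − 4.0) / 5 = -0.8800%
Mean R_m = (-4.7 + 8.5 − 0.9 − 3.2 − 6.5) / 5 = -1.3600%
Σ(R_i − R̄_i)(R_m − R̄_m) = 119.2560  ⇒  Cov = 119.2560 / 4 = 29.8140
Σ(R_m − R̄_m)² = 138.3920  ⇒  Var(R_m) = 138.3920 / 4 = 34.5980
β = Cov / Var(R_m) = 29.8140 / 34.5980 = 0.8617
MRP = 8.57% − 1.55% = 7.02%
E(R) = R_f + β × MRP = 1.55% + 0.8617 × 7.02% = 7.60%

7.60%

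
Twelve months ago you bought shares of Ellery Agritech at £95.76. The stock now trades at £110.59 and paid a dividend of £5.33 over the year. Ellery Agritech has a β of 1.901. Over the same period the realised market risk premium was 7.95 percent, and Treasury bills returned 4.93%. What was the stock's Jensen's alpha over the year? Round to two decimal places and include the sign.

Realised HPR = (P1 + D1 − P0) / P0 = (110.59 + 5.33 − 95.76) / 95.76 = 20.16 / 95.76 = 21.0526%
CAPM required = R_f + β·MRP = 4.93% + 1.901 × 7.95% = 20.04295%
α = realised − required = 21.0526% − 20.04295% = +1.01%

+1.01%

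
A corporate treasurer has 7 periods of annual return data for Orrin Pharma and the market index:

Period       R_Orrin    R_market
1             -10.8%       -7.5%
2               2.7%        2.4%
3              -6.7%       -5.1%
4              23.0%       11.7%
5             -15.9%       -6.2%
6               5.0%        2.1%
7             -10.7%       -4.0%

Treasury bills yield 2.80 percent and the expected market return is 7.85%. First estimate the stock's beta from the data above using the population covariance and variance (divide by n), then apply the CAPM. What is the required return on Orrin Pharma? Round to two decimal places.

12.44%

Mean R_i = (-10.8 + 2.7 − 6.7 + 23.0 − 15.9 + 5.0 − 10.7) / 7 = -1.9143%
Mean R_m = (-7.5 + 2.4 − 5.1 + 11.7 − 6.2 + 2.1 − 4.0) / 7 = -0.9429%
Σ(R_i − R̄_i)(R_m − R̄_m) = 529.9957  ⇒  Cov = 529.9957 / 7 = 75.7137
Σ(R_m − R̄_m)² = 277.5371  ⇒  Var(R_m) = 277.5371 / 7 = 39.6482
β = Cov / Var(R_m) = 75.7137 / 39.6482 = 1.9096
MRP = 7.85% − 2.80% = 5.05%
E(R) = R_f + β × MRP = 2.80% + 1.9096 × 5.05% = 12.44%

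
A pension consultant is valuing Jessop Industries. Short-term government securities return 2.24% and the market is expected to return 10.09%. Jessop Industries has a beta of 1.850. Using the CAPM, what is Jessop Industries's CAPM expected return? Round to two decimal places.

Market risk premium = E(R_m) − R_f = 10.09% − 2.24% = 7.85%
E(R) = R_f + β × MRP = 2.24% + 1.850 × 7.85% = 16.76%

16.76%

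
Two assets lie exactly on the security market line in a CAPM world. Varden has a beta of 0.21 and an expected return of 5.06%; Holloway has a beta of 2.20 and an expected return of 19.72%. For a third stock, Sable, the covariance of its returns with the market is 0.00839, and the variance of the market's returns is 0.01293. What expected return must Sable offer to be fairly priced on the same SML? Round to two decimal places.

8.29%

MRP = (19.72% − 5.06%) / (2.20 − 0.21) = 7.3668%
R_f = 5.06% − 0.21 × 7.3668% = 3.5130%
β_Sable = Cov / Var(R_m) = 0.00839 / 0.01293 = 0.6489
E(R_Sable) = R_f + β × MRP = 3.5130% + 0.6489 × 7.3668% = 8.29%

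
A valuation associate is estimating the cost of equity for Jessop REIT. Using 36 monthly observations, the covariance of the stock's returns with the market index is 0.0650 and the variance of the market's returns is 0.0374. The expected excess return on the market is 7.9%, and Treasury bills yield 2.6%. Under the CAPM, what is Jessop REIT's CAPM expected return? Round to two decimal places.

β = Cov(R_i, R_m) / Var(R_m) = 0.0650 / 0.0374 = 1.7380
E(R) = R_f + β × MRP = 2.6% + 1.7380 × 7.9% = 16.33%

16.33%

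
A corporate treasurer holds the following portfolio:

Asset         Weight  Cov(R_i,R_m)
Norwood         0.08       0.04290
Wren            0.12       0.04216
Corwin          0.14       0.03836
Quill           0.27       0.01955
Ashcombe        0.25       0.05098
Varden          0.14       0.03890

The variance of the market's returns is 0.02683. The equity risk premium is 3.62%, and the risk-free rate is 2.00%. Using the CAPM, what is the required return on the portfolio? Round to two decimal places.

β_Norwood = 0.04290 / 0.02683 = 1.5990
β_Wren = 0.04216 / 0.02683 = 1.5714
β_Corwin = 0.03836 / 0.02683 = 1.4297
β_Quill = 0.01955 / 0.02683 = 0.7287
β_Ashcombe = 0.05098 / 0.02683 = 1.9001
β_Varden = 0.03890 / 0.02683 = 1.4499
β_P = Σ w_i β_i = 0.08×1.5990 + 0.12×1.5714 + 0.14×1.4297 + 0.27×0.7287 + 0.25×1.9001 + 0.14×1.4499 = 1.3914
E(R_P) = R_f + β_P × MRP = 2.00% + 1.3914 × 3.62% = 7.04%

7.04%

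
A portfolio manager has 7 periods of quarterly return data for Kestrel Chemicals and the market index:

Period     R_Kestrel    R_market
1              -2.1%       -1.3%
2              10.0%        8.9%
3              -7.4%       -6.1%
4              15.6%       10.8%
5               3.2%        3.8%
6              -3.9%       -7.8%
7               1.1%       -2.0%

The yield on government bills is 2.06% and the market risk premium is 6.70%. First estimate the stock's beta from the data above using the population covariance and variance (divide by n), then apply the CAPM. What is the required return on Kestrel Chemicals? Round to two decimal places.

Mean R_i = (-2.1 + 10.0 − 7.4 + 15.6 + 3.2 − 3.9 + 1.1) / 7 = 2.3571%
Mean R_m = (-1.3 + 8.9 − 6.1 + 10.8 + 3.8 − 7.8 − 2.0) / 7 = 0.9000%
Σ(R_i − R̄_i)(R_m − R̄_m) = 330.8800  ⇒  Cov = 330.8800 / 7 = 47.2686
Σ(R_m − R̄_m)² = 308.3600  ⇒  Var(R_m) = 308.3600 / 7 = 44.0514
β = Cov / Var(R_m) = 47.2686 / 44.0514 = 1.0730
E(R) = R_f + β × MRP = 2.06% + 1.0730 × 6.70% = 9.25%

9.25%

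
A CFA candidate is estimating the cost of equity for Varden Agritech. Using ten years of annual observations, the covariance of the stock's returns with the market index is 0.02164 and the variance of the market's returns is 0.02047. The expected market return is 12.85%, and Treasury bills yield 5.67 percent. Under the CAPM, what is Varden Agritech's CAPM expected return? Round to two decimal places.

13.26%

β = Cov(R_i, R_m) / Var(R_m) = 0.02164 / 0.02047 = 1.0572
MRP = 12.85% − 5.67% = 7.18%
E(R) = R_f + β × MRP = 5.67% + 1.0572 × 7.18% = 13.26%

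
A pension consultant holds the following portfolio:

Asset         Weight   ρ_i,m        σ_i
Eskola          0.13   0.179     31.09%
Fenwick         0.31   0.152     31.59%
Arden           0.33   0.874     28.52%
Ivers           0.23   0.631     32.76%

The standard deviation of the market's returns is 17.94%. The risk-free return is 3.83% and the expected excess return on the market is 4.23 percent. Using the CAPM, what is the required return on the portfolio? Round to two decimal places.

β_Eskola = 0.179 × 31.09% / 17.94% = 0.3102
β_Fenwick = 0.152 × 31.59% / 17.94% = 0.2677
β_Arden = 0.874 × 28.52% / 17.94% = 1.3894
β_Ivers = 0.631 × 32.76% / 17.94% = 1.1523
β_P = Σ w_i β_i = 0.13×0.3102 + 0.31×0.2677 + 0.33×1.3894 + 0.23×1.1523 = 0.8468
E(R_P) = R_f + β_P × MRP = 3.83% + 0.8468 × 4.23% = 7.41%

7.41%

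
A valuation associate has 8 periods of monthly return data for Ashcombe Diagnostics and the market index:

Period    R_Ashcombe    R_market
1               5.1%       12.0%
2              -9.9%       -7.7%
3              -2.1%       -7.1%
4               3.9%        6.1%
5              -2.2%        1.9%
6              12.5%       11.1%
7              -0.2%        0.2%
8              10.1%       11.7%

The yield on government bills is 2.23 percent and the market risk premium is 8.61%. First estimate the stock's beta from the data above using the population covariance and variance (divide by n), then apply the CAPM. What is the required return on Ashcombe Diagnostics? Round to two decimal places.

Mean R_i = (5.1 − 9.9 − 2.1 + 3.9 − 2.2 + 12.5 − 0.2 + 10.1) / 8 = 2.1500%
Mean R_m = (12.0 − 7.7 − 7.1 + 6.1 + 1.9 + 11.1 + 0.2 + 11.7) / 8 = 3.5250%
Σ(R_i − R̄_i)(R_m − R̄_m) = 368.2000  ⇒  Cov = 368.2000 / 8 = 46.0250
Σ(R_m − R̄_m)² = 455.2550  ⇒  Var(R_m) = 455.2550 / 8 = 56.9069
β = Cov / Var(R_m) = 46.0250 / 56.9069 = 0.8088
E(R) = R_f + β × MRP = 2.23% + 0.8088 × 8.61% = 9.19%

9.19%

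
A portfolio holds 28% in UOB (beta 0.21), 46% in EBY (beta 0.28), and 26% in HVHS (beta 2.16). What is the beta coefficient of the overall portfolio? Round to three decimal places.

0.749

β_P = Σ w_i β_i = 0.28×0.21 + 0.46×0.28 + 0.26×2.16 = 0.7492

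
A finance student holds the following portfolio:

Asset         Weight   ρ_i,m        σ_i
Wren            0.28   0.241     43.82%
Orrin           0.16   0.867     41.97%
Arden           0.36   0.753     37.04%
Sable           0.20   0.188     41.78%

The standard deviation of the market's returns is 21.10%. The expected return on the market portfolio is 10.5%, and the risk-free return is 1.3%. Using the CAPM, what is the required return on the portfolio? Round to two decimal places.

β_Wren = 0.241 × 43.82% / 21.10% = 0.5005
β_Orrin = 0.867 × 41.97% / 21.10% = 1.7245
β_Arden = 0.753 × 37.04% / 21.10% = 1.3219
β_Sable = 0.188 × 41.78% / 21.10% = 0.3723
β_P = Σ w_i β_i = 0.28×0.5005 + 0.16×1.7245 + 0.36×1.3219 + 0.20×0.3723 = 0.9664
MRP = 10.5% − 1.3% = 9.20%
E(R_P) = R_f + β_P × MRP = 1.3% + 0.9664 × 9.2% = 10.19%

10.19%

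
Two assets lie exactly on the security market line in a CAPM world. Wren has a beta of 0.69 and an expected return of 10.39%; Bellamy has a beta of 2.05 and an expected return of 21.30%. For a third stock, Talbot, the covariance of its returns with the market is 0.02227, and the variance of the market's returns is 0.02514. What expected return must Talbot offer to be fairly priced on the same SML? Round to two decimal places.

11.96%

MRP = (21.30% − 10.39%) / (2.05 − 0.69) = 8.0221%
R_f = 10.39% − 0.69 × 8.0221% = 4.8548%
β_Talbot = Cov / Var(R_m) = 0.02227 / 0.02514 = 0.8858
E(R_Talbot) = R_f + β × MRP = 4.8548% + 0.8858 × 8.0221% = 11.96%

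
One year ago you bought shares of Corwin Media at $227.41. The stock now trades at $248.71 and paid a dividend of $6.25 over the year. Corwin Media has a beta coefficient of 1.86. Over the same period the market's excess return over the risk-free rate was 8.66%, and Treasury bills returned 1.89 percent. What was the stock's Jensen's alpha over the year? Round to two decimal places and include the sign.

-5.88%

Realised HPR = (P1 + D1 − P0) / P0 = (248.71 + 6.25 − 227.41) / 227.41 = 27.55 / 227.41 = 12.1147%
CAPM required = R_f + β·MRP = 1.89% + 1.86 × 8.66% = 17.9976%
α = realised − required = 12.1147% − 17.9976% = -5.88%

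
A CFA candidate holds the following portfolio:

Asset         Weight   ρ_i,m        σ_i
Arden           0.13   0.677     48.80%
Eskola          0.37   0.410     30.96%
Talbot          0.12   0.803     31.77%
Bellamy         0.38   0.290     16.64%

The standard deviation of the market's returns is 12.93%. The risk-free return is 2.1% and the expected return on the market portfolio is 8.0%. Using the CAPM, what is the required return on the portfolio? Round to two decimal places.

β_Arden = 0.677 × 48.80% / 12.93% = 2.5551
β_Eskola = 0.410 × 30.96% / 12.93% = 0.9817
β_Talbot = 0.803 × 31.77% / 12.93% = 1.9730
β_Bellamy = 0.290 × 16.64% / 12.93% = 0.3732
β_P = Σ w_i β_i = 0.13×2.5551 + 0.37×0.9817 + 0.12×1.9730 + 0.38×0.3732 = 1.0740
MRP = 8.0% − 2.1% = 5.90%
E(R_P) = R_f + β_P × MRP = 2.1% + 1.0740 × 5.9% = 8.44%

8.44%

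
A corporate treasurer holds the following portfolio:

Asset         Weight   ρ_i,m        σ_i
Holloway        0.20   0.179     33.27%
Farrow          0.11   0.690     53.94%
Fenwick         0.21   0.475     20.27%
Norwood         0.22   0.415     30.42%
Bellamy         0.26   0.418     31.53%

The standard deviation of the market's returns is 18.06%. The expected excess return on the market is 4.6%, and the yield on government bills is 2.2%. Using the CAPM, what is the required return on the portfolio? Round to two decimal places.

β_Holloway = 0.179 × 33.27% / 18.06% = 0.3298
β_Farrow = 0.690 × 53.94% / 18.06% = 2.0608
β_Fenwick = 0.475 × 20.27% / 18.06% = 0.5331
β_Norwood = 0.415 × 30.42% / 18.06% = 0.6990
β_Bellamy = 0.418 × 31.53% / 18.06% = 0.7298
β_P = Σ w_i β_i = 0.20×0.3298 + 0.11×2.0608 + 0.21×0.5331 + 0.22×0.6990 + 0.26×0.7298 = 0.7481
E(R_P) = R_f + β_P × MRP = 2.2% + 0.7481 × 4.6% = 5.64%

5.64%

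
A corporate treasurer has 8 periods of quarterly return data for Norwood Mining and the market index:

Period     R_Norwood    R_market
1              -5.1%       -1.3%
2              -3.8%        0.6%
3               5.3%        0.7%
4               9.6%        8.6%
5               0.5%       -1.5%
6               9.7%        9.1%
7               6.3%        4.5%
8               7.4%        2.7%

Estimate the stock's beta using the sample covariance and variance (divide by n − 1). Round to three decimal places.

Mean R_i = (-5.1 − 3.8 + 5.3 + 9.6 + 0.5 + 9.7 + 6.3 + 7.4) / 8 = 3.7375%
Mean R_m = (-1.3 + 0.6 + 0.7 + 8.6 − 1.5 + 9.1 + 4.5 + 2.7) / 8 = 2.9250%
Σ(R_i − R̄_i)(R_m − R̄_m) = 139.0125  ⇒  Cov = 139.0125 / 7 = 19.8589
Σ(R_m − R̄_m)² = 120.6550  ⇒  Var(R_m) = 120.6550 / 7 = 17.2364
β = Cov / Var(R_m) = 19.8589 / 17.2364 = 1.1521

1.152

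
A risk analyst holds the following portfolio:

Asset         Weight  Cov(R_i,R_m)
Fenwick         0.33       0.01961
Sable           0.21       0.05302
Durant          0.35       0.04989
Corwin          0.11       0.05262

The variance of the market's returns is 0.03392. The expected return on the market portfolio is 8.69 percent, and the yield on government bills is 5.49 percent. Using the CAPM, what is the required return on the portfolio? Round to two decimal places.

9.34%

β_Fenwick = 0.01961 / 0.03392 = 0.5781
β_Sable = 0.05302 / 0.03392 = 1.5631
β_Durant = 0.04989 / 0.03392 = 1.4708
β_Corwin = 0.05262 / 0.03392 = 1.5513
β_P = Σ w_i β_i = 0.33×0.5781 + 0.21×1.5631 + 0.35×1.4708 + 0.11×1.5513 = 1.2044
MRP = 8.69% − 5.49% = 3.20%
E(R_P) = R_f + β_P × MRP = 5.49% + 1.2044 × 3.20% = 9.34%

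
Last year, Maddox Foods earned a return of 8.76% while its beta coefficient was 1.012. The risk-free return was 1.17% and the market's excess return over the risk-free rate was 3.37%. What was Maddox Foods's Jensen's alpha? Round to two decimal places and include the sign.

+4.18%

CAPM benchmark = R_f + β(R_m − R_f) = 1.17% + 1.012 × 3.37% = 4.58044%
α = actual − benchmark = 8.76% − 4.58044% = +4.18%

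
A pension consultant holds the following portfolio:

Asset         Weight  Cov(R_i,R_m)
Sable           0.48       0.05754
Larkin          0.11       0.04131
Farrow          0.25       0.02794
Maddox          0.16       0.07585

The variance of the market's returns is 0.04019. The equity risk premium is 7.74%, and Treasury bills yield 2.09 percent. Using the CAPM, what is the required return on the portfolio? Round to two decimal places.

β_Sable = 0.05754 / 0.04019 = 1.4317
β_Larkin = 0.04131 / 0.04019 = 1.0279
β_Farrow = 0.02794 / 0.04019 = 0.6952
β_Maddox = 0.07585 / 0.04019 = 1.8873
β_P = Σ w_i β_i = 0.48×1.4317 + 0.11×1.0279 + 0.25×0.6952 + 0.16×1.8873 = 1.2761
E(R_P) = R_f + β_P × MRP = 2.09% + 1.2761 × 7.74% = 11.97%

11.97%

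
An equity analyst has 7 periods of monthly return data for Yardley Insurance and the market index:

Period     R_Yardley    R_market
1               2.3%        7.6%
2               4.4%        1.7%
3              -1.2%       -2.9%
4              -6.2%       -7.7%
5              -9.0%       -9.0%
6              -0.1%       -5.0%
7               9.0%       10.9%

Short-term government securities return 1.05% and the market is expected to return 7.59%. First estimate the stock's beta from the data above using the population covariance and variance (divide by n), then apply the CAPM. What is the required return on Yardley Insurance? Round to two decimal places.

Mean R_i = (2.3 + 4.4 − 1.2 − 6.2 − 9.0 − 0.1 + 9.0) / 7 = -0.1143%
Mean R_m = (7.6 + 1.7 − 2.9 − 7.7 − 9.0 − 5.0 + 10.9) / 7 = -0.6286%
Σ(R_i − R̄_i)(R_m − R̄_m) = 255.2771  ⇒  Cov = 255.2771 / 7 = 36.4682
Σ(R_m − R̄_m)² = 350.3943  ⇒  Var(R_m) = 350.3943 / 7 = 50.0563
β = Cov / Var(R_m) = 36.4682 / 50.0563 = 0.7285
MRP = 7.59% − 1.05% = 6.54%
E(R) = R_f + β × MRP = 1.05% + 0.7285 × 6.54% = 5.81%

5.81%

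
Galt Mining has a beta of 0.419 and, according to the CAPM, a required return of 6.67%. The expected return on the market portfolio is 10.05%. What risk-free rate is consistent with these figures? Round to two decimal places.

E(R) = R_f + β(E(R_m) − R_f) = R_f(1 − β) + β·E(R_m)
6.67% = R_f × (1 − 0.419) + 0.419 × 10.05%
6.67% = R_f × 0.581 + 4.21095%
R_f = (6.67% − 4.21095%) / 0.581 = 4.23%

4.23%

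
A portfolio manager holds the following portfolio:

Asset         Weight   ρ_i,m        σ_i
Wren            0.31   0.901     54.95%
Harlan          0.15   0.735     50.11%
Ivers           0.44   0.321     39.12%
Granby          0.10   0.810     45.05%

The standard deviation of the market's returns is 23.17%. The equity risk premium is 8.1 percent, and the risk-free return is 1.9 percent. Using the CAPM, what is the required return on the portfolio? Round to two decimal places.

12.40%

β_Wren = 0.901 × 54.95% / 23.17% = 2.1368
β_Harlan = 0.735 × 50.11% / 23.17% = 1.5896
β_Ivers = 0.321 × 39.12% / 23.17% = 0.5420
β_Granby = 0.810 × 45.05% / 23.17% = 1.5749
β_P = Σ w_i β_i = 0.31×2.1368 + 0.15×1.5896 + 0.44×0.5420 + 0.10×1.5749 = 1.2968
E(R_P) = R_f + β_P × MRP = 1.9% + 1.2968 × 8.1% = 12.40%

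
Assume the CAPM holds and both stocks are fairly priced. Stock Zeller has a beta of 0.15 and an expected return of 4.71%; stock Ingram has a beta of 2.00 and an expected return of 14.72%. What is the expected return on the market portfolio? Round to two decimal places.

Both satisfy E(R) = R_f + β·MRP, so the slope of the SML is
MRP = (14.72% − 4.71%) / (2.00 − 0.15) = 10.01% / 1.85 = 5.4108%
R_f = E(R_Zeller) − β_Zeller·MRP = 4.71% − 0.15 × 5.4108% = 3.8984%
E(R_m) = R_f + MRP = 3.8984% + 5.4108% = 9.31%

9.31%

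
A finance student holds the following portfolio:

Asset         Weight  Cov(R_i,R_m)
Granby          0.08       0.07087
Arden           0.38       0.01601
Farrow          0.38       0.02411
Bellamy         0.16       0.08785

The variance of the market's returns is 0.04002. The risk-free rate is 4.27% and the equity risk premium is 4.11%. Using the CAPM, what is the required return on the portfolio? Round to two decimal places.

β_Granby = 0.07087 / 0.04002 = 1.7709
β_Arden = 0.01601 / 0.04002 = 0.4000
β_Farrow = 0.02411 / 0.04002 = 0.6024
β_Bellamy = 0.08785 / 0.04002 = 2.1952
β_P = Σ w_i β_i = 0.08×1.7709 + 0.38×0.4000 + 0.38×0.6024 + 0.16×2.1952 = 0.8738
E(R_P) = R_f + β_P × MRP = 4.27% + 0.8738 × 4.11% = 7.86%

7.86%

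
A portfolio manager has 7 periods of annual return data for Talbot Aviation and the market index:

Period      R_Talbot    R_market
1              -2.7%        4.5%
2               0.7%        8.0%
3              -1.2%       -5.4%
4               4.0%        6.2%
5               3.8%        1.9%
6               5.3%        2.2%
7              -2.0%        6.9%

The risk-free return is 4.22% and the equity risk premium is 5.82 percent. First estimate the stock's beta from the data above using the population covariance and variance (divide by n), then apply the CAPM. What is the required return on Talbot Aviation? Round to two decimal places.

Mean R_i = (-2.7 + 0.7 − 1.2 + 4.0 + 3.8 + 5.3 − 2.0) / 7 = 1.1286%
Mean R_m = (4.5 + 8.0 − 5.4 + 6.2 + 1.9 + 2.2 + 6.9) / 7 = 3.4714%
Σ(R_i − R̄_i)(R_m − R̄_m) = 2.3857  ⇒  Cov = 2.3857 / 7 = 0.3408
Σ(R_m − R̄_m)² = 123.5543  ⇒  Var(R_m) = 123.5543 / 7 = 17.6506
β = Cov / Var(R_m) = 0.3408 / 17.6506 = 0.0193
E(R) = R_f + β × MRP = 4.22% + 0.0193 × 5.82% = 4.33%

4.33%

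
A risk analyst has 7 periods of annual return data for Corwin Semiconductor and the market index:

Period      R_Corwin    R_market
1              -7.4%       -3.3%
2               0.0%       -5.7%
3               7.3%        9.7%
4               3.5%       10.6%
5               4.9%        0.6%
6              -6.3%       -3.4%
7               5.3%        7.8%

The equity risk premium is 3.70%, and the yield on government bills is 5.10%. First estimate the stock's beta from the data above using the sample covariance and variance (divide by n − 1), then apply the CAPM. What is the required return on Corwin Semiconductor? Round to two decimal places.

7.45%

Mean R_i = (-7.4 + 0.0 + 7.3 + 3.5 + 4.9 − 6.3 + 5.3) / 7 = 1.0429%
Mean R_m = (-3.3 − 5.7 + 9.7 + 10.6 + 0.6 − 3.4 + 7.8) / 7 = 2.3286%
Σ(R_i − R̄_i)(R_m − R̄_m) = 181.0314  ⇒  Cov = 181.0314 / 6 = 30.1719
Σ(R_m − R̄_m)² = 284.6343  ⇒  Var(R_m) = 284.6343 / 6 = 47.4391
β = Cov / Var(R_m) = 30.1719 / 47.4391 = 0.6360
E(R) = R_f + β × MRP = 5.10% + 0.6360 × 3.70% = 7.45%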